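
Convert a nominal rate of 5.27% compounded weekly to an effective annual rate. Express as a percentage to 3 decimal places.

One year is 52 periods at 0.00101346 each: (1 + 0.00101346)^52 ≈ 1.054085.
EAR = 1.054085 − 1 ≈ 5.40852%.

5.409%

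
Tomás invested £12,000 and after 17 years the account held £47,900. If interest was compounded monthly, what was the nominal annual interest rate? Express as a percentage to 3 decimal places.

(1 + r/12)^204 = 47,900/12,000 = 3.99167.
1 + r/12 = 3.99167^(1/204) ≈ 1.006808, so r/12 ≈ 0.00680841.
r ≈ 12·0.00680841 = 8.17009%.

8.170%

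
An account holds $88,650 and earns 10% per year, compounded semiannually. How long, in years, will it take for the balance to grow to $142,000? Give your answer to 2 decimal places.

(1 + 0.05)^(2t) = 142,000/88,650 = 1.6018.
2t·ln(1 + 0.05) = ln(1.6018); 2t = 0.47113/0.0487902 ≈ 9.6563.
t ≈ 4.8281 years.

4.83 years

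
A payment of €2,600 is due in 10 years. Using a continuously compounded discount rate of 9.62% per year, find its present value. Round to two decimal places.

P = A·e^(−rt) = 2,600·e^(−0.962).
e^(−0.962) ≈ 0.3821278655, so P ≈ 993.5325.

€993.53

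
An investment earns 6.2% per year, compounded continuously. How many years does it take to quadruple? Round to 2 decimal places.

e^(0.062t) = 4, so 0.062t = ln 4 ≈ 1.3863.
t ≈ 1.3863/0.062 ≈ 22.3596.

22.36 years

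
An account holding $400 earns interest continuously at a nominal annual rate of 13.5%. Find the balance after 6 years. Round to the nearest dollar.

A = P·e^(rt) = 400·e^(0.135·6) = 400·e^0.81.
e^0.81 ≈ 2.24790799, so A ≈ 899.1632.

$899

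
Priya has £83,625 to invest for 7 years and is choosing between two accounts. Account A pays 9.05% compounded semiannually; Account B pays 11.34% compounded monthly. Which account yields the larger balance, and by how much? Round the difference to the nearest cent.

Account B, by £28,884.03

Account A growth factor: (1 + 0.04525)^14 ≈ 1.85815726252; balance ≈ 155,388.4011.
Account B growth factor: (1 + 0.00945)^84 ≈ 2.2035567473; balance ≈ 184,272.4330.
Account B is larger by 28,884.0319.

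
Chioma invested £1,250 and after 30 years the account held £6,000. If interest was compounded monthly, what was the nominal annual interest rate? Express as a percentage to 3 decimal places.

(1 + r/12)^360 = 6,000/1,250 = 4.8.
1 + r/12 = 4.8^(1/360) ≈ 1.004367, so r/12 ≈ 0.00436677.
r ≈ 12·0.00436677 = 5.24013%.

5.240%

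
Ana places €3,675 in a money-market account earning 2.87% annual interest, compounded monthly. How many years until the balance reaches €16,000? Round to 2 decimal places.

51.32 years

We need (1 + 0.00239167)^(12t) = 4.3537, so 12t = ln 4.3537 / ln 1.002392 ≈ 615.8024.
t ≈ 615.8024/12 = 51.3169 years.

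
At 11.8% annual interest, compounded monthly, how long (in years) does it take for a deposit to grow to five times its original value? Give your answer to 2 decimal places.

(1 + 0.00983333)^(12t) = 5.
12t = ln 5 / ln(1 + 0.00983333) ≈ 1.6094/0.0097853 ≈ 164.4751.
t ≈ 13.7063.

13.71 years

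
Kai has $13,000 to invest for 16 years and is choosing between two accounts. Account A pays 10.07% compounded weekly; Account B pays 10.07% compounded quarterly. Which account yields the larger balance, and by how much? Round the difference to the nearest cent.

Account A, by $1,184.59

Account A growth factor: (1 + 0.1007/52)^832 ≈ 5.0010202209; balance ≈ 65,013.2629.
Account B growth factor: (1 + 0.025175)^64 ≈ 4.9098976795; balance ≈ 63,828.6698.
Account A is larger by 1,184.5930.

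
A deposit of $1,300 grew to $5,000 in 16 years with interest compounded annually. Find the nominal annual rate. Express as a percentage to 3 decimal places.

(1 + r)^16 = 5,000/1,300 = 3.84615.
1 + r = 3.84615^(1/16) ≈ 1.087838, so r ≈ 0.0878379.
r ≈ 8.78379%.

8.784%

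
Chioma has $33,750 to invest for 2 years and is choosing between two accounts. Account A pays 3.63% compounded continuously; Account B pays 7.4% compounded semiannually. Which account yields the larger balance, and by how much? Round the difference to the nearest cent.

Account B, by $2,737.74

A: e^(0.0363·2) = e^0.0726 ≈ 1.0753003307, so 33,750 × 1.0753003307 ≈ 36,291.3862.
B: (1 + 0.037)^4 ≈ 1.1564184862, so 33,750 × 1.1564184862 ≈ 39,029.1239.
Difference ≈ 2,737.7377 in favor of B.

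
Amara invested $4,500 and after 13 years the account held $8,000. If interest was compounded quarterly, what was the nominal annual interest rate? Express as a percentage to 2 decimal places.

(1 + r/4)^52 = 8,000/4,500 = 1.77778.
1 + r/4 = 1.77778^(1/52) ≈ 1.011126, so r/4 ≈ 0.0111261.
r ≈ 4·0.0111261 = 4.45045%.

4.45%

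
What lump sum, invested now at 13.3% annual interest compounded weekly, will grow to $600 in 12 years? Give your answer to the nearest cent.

$121.87

Growth factor = (1 + 0.133/52)^624 ≈ 4.92321826.
P = 600/4.92321826 ≈ 121.8715.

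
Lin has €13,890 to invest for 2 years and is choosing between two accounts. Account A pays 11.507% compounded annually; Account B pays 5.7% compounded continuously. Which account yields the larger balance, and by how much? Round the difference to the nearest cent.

Account A, by €1,703.32

A: (1 + 0.11507)^2 ≈ 1.2433811049, so 13,890 × 1.2433811049 ≈ 17,270.5635.
B: e^(0.057·2) = e^0.114 ≈ 1.1207521249, so 13,890 × 1.1207521249 ≈ 15,567.2470.
Difference ≈ 1,703.3165 in favor of A.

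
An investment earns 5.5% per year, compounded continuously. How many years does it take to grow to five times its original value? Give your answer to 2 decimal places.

29.26 years

e^(0.055t) = 5, so 0.055t = ln 5 ≈ 1.6094.
t ≈ 1.6094/0.055 ≈ 29.2625.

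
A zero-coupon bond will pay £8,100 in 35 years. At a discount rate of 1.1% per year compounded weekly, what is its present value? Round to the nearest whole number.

£5,512

Growth factor = (1 + 0.011/52)^1820 ≈ 1.469554487.
P = 8,100/1.469554487 ≈ 5,511.8746.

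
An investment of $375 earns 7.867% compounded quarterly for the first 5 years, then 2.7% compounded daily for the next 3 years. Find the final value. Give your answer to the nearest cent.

After 5 years at 7.867%: 375 × 1.47628954 ≈ 553.6086.
Then 3 years at 2.7%: 553.6086 × 1.08436765 ≈ 600.3152.

$600.32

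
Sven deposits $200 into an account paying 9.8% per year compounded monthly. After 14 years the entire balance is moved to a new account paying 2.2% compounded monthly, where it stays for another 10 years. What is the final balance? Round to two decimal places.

After 14 years at 9.8%: 200 × 3.92131863 ≈ 784.2637.
Then 10 years at 2.2%: 784.2637 × 1.24582577 ≈ 977.0560.

$977.06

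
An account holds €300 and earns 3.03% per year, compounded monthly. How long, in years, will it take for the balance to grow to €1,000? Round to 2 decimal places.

(1 + 0.002525)^(12t) = 1,000/300 = 3.3333.
12t·ln(1 + 0.002525) = ln(3.3333); 12t = 1.204/0.00252182 ≈ 477.4226.
t ≈ 39.7852 years.

39.79 years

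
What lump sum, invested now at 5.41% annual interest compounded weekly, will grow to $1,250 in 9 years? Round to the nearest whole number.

$768

Periodic rate = 5.41%/52 = 0.00104038; 468 periods.
P = 1,250/(1 + 0.0541/52)^468 ≈ 1,250/1.626852057 ≈ 768.3551.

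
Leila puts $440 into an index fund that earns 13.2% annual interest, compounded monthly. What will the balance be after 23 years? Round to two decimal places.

$9,010.97

Growth factor = (1 + 0.011)^276 ≈ 20.47948085.
A ≈ 440 × 20.47948085 ≈ 9,010.9716.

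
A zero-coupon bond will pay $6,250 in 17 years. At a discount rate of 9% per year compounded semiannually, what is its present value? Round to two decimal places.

$1,399.35

Periodic rate = 9%/2 = 0.045; 34 periods.
P = 6,250/(1 + 0.045)^34 ≈ 6,250/4.466361541 ≈ 1,399.3493.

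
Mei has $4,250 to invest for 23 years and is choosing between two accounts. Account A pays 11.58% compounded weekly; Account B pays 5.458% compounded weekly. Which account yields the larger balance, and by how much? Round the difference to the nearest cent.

Account A growth factor: (1 + 0.1158/52)^1196 ≈ 14.302563715; balance ≈ 60,785.8958.
Account B growth factor: (1 + 0.05458/52)^1196 ≈ 3.5067218266; balance ≈ 14,903.5678.
Account A is larger by 45,882.3280.

Account A, by $45,882.33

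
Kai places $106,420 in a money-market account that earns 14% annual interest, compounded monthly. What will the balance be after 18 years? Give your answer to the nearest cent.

Growth factor = (1 + 0.14/12)^216 ≈ 12.24862079102.
A ≈ 106,420 × 12.24862079102 ≈ 1,303,498.2246.

$1,303,498.22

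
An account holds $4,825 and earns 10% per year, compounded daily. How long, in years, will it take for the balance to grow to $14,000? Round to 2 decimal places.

(1 + 0.000273973)^(365t) = 14,000/4,825 = 2.9016.
365t·ln(1 + 0.000273973) = ln(2.9016); 365t = 1.0652/0.000273935 ≈ 3888.6827.
t ≈ 10.6539 years.

10.65 years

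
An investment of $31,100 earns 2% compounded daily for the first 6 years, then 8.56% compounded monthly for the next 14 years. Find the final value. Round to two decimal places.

After 6 years at 2%: 31,100 × 1.12749314488 ≈ 35,065.0368.
Then 14 years at 8.56%: 35,065.0368 × 3.30073748952 ≈ 115,740.4816.

$115,740.48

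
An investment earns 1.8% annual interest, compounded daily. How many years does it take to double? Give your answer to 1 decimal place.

38.5 years

(1 + 0.0000493151)^(365t) = 2.
365t = ln 2 / ln(1 + 0.0000493151) ≈ 0.69315/4.93139e-05 ≈ 14055.8311.
t ≈ 38.5091.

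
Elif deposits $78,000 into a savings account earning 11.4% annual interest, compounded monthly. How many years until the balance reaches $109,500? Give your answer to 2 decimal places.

2.99 years

We need (1 + 0.0095)^(12t) = 1.4038, so 12t = ln 1.4038 / ln 1.0095 ≈ 35.8763.
t ≈ 35.8763/12 = 2.9897 years.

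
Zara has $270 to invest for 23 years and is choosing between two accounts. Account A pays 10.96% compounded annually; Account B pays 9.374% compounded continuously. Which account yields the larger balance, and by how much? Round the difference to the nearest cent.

A: (1 + 0.1096)^23 ≈ 10.93523966, so 270 × 10.93523966 ≈ 2,952.5147.
B: e^(0.09374·23) = e^2.15602 ≈ 8.636695117, so 270 × 8.636695117 ≈ 2,331.9077.
Difference ≈ 620.6070 in favor of A.

Account A, by $620.61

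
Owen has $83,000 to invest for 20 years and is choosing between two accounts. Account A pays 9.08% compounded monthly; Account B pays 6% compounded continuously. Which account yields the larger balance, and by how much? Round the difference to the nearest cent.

Account A growth factor: (1 + 0.0908/12)^240 ≈ 6.10534080054; balance ≈ 506,743.2864.
Account B growth factor: e^(0.06·20) = e^1.2 ≈ 3.32011692274; balance ≈ 275,569.7046.
Account A is larger by 231,173.5819.

Account A, by $231,173.58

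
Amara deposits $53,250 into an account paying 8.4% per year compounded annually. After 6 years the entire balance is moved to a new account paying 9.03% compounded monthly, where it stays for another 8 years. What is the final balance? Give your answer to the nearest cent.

Phase 1: 53,250·(1 + 0.084)^6 ≈ 86,396.3321.
Phase 2: 86,396.3321·(1 + 0.007525)^96 ≈ 177,441.4600.

$177,441.46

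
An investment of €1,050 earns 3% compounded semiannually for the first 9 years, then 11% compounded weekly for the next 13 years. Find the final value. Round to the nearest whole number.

Phase 1: 1,050·(1 + 0.015)^18 ≈ 1,372.7077.
Phase 2: 1,372.7077·(1 + 0.11/52)^676 ≈ 5,727.4753.

€5,727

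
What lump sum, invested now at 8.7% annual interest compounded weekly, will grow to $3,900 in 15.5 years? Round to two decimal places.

Growth factor = (1 + 0.087/52)^806 ≈ 3.847306082.
P = 3,900/3.847306082 ≈ 1,013.6963.

$1,013.70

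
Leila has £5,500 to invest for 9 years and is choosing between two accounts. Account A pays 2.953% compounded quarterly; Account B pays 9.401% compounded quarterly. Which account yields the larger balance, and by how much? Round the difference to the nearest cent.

Account B, by £5,525.58

A: (1 + 0.0073825)^36 ≈ 1.303162208, so 5,500 × 1.303162208 ≈ 7,167.3921.
B: (1 + 0.0235025)^36 ≈ 2.3078133483, so 5,500 × 2.3078133483 ≈ 12,692.9734.
Difference ≈ 5,525.5813 in favor of B.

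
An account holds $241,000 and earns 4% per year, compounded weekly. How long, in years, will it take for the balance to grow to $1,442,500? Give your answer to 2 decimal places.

We need (1 + 0.000769231)^(52t) = 5.9855, so 52t = ln 5.9855 / ln 1.000769 ≈ 2327.0314.
t ≈ 2327.0314/52 = 44.7506 years.

44.75 years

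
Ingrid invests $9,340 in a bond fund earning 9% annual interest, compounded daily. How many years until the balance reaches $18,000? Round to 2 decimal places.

We need (1 + 0.000246575)^(365t) = 1.9272, so 365t = ln 1.9272 / ln 1.000247 ≈ 2661.0381.
t ≈ 2661.0381/365 = 7.2905 years.

7.29 years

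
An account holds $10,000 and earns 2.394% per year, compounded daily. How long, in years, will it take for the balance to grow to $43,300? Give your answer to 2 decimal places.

We need (1 + 0.000065589)^(365t) = 4.33, so 365t = ln 4.33 / ln 1.000066 ≈ 22345.4342.
t ≈ 22345.4342/365 = 61.2204 years.

61.22 years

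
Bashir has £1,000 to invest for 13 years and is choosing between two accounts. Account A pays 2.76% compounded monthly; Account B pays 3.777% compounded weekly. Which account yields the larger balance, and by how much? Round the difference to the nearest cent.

A: (1 + 0.0023)^156 ≈ 1.431020765, so 1,000 × 1.431020765 ≈ 1,431.0208.
B: (1 + 0.03777/52)^676 ≈ 1.633674488, so 1,000 × 1.633674488 ≈ 1,633.6745.
Difference ≈ 202.6537 in favor of B.

Account B, by £202.65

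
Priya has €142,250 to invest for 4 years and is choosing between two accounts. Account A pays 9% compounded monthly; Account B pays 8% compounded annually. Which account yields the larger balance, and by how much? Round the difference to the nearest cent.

Account A growth factor: (1 + 0.0075)^48 ≈ 1.43140533331; balance ≈ 203,617.4087.
Account B growth factor: (1 + 0.08)^4 ≈ 1.36048896; balance ≈ 193,529.5546.
Account A is larger by 10,087.8541.

Account A, by €10,087.85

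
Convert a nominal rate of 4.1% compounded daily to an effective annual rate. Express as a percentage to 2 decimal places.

4.18%

EAR = (1 + 4.1%/365)^365 − 1 = (1 + 0.000112329)^365 − 1.
(1 + 0.000112329)^365 ≈ 1.04185, so EAR ≈ 4.18497%.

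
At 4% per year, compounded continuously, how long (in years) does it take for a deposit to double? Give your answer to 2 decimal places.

17.33 years

e^(0.04t) = 2, so 0.04t = ln 2 ≈ 0.69315.
t ≈ 0.69315/0.04 ≈ 17.3287.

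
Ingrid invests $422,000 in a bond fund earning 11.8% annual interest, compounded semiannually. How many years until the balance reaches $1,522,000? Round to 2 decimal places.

11.19 years

(1 + 0.059)^(2t) = 1,522,000/422,000 = 3.6066.
2t·ln(1 + 0.059) = ln(3.6066); 2t = 1.2828/0.0573251 ≈ 22.3772.
t ≈ 11.1886 years.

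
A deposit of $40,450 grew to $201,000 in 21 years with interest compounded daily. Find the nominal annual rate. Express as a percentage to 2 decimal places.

The 7665-period growth factor is 201,000/40,450 = 4.9691.
r/365 = 4.9691^(1/7665) − 1 ≈ 0.000209185, so r ≈ 365·0.000209185 = 7.63527%.

7.64%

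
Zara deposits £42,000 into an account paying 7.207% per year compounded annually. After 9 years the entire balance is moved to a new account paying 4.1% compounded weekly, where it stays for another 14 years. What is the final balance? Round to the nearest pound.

After 9 years at 7.207%: 42,000 × 1.8707178444 ≈ 78,570.1495.
Then 14 years at 4.1%: 78,570.1495 × 1.77495279892 ≈ 139,458.3067.

£139,458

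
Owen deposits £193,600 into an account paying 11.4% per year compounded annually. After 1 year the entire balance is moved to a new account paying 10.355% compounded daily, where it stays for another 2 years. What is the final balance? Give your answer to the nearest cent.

After 1 years at 11.4%: 193,600 × 1.114 ≈ 215,670.4000.
Then 2 years at 10.355%: 215,670.4000 × 1.23006944675 ≈ 265,289.5696.

£265,289.57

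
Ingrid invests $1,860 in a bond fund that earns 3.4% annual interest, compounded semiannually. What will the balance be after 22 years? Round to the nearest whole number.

$3,905

Growth factor = (1 + 0.017)^44 ≈ 2.099529246.
A ≈ 1,860 × 2.099529246 ≈ 3,905.1244.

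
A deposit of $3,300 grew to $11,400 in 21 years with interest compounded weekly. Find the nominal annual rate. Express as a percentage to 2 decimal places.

5.91%

(1 + r/52)^1092 = 11,400/3,300 = 3.45455.
1 + r/52 = 3.45455^(1/1092) ≈ 1.001136, so r/52 ≈ 0.00113589.
r ≈ 52·0.00113589 = 5.90664%.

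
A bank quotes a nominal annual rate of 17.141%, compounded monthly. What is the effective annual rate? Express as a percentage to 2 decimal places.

18.55%

One year is 12 periods at 0.0142842 each: (1 + 0.0142842)^12 ≈ 1.185539.
EAR = 1.185539 − 1 ≈ 18.55387%.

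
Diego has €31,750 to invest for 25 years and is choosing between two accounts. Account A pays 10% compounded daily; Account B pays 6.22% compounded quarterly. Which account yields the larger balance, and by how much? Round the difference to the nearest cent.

Account A, by €238,111.04

A: (1 + 0.1/365)^9125 ≈ 12.1783233496, so 31,750 × 12.1783233496 ≈ 386,661.7664.
B: (1 + 0.01555)^100 ≈ 4.67876303174, so 31,750 × 4.67876303174 ≈ 148,550.7263.
Difference ≈ 238,111.0401 in favor of A.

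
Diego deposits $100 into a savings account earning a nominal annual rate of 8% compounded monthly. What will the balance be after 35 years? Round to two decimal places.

Periodic rate = 8%/12 = 0.00666667; periods = 12·35 = 420.
A = 100·(1 + 0.08/12)^420 ≈ 100·16.2925499 ≈ 1,629.2550.

$1,629.25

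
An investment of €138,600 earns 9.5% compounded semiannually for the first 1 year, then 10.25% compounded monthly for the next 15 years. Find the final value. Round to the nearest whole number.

After 1 years at 9.5%: 138,600 × 1.09725625 ≈ 152,079.7163.
Then 15 years at 10.25%: 152,079.7163 × 4.62266208428 ≈ 703,013.1381.

€703,013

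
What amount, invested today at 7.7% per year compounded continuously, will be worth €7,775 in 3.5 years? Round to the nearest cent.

€5,938.24

P = A·e^(−rt) = 7,775·e^(−0.2695).
e^(−0.2695) ≈ 0.7637612795, so P ≈ 5,938.2439.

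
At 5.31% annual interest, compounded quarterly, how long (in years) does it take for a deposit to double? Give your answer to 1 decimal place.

(1 + 0.013275)^(4t) = 2.
4t = ln 2 / ln(1 + 0.013275) ≈ 0.69315/0.0131877 ≈ 52.5603.
t ≈ 13.1401.

13.1 years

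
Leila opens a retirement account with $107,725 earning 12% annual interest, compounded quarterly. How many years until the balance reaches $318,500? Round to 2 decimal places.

(1 + 0.03)^(4t) = 318,500/107,725 = 2.9566.
4t·ln(1 + 0.03) = ln(2.9566); 4t = 1.084/0.0295588 ≈ 36.6740.
t ≈ 9.1685 years.

9.17 years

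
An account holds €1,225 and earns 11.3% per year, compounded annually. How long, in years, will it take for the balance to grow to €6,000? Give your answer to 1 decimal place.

14.8 years

(1 + 0.113)^t = 6,000/1,225 = 4.898.
t·ln(1 + 0.113) = ln(4.898); t = 1.5888/0.107059 ≈ 14.8406.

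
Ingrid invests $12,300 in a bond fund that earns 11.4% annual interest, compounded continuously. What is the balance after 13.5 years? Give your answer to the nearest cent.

$57,317.11

A = P·e^(rt) = 12,300·e^(0.114·13.5) = 12,300·e^1.539.
e^1.539 ≈ 4.6599280122, so A ≈ 57,317.1146.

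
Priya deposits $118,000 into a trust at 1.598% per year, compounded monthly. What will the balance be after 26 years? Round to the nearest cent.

$178,732.13

Growth factor = (1 + 0.01598/12)^312 ≈ 1.51467910541.
A ≈ 118,000 × 1.51467910541 ≈ 178,732.1344.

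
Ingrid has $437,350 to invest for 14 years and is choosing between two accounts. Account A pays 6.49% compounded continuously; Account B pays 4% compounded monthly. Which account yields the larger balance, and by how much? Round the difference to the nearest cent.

Account A, by $320,054.48

Account A growth factor: e^(0.0649·14) = e^0.9086 ≈ 2.480846915338; balance ≈ 1,084,998.3984.
Account B growth factor: (1 + 0.04/12)^168 ≈ 1.74904292017; balance ≈ 764,943.9211.
Account A is larger by 320,054.4773.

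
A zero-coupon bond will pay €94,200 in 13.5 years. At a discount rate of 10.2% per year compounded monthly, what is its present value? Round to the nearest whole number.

€23,909

Growth factor = (1 + 0.0085)^162 ≈ 3.9399999191.
P = 94,200/3.9399999191 ≈ 23,908.6299.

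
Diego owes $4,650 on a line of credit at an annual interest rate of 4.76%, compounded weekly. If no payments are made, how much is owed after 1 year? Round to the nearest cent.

Periodic rate = 4.76%/52 = 0.000915385; periods = 52·1 = 52.
A = 4,650·(1 + 0.0476/52)^52 ≈ 4,650·1.048728237 ≈ 4,876.5863.

$4,876.59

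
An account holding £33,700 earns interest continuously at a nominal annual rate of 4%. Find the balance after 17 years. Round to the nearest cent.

A = P·e^(rt) = 33,700·e^(0.04·17) = 33,700·e^0.68.
e^0.68 ≈ 1.9738777322, so A ≈ 66,519.6796.

£66,519.68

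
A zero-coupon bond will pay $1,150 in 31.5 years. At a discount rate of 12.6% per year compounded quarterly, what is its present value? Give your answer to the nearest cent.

$23.10

Periodic rate = 12.6%/4 = 0.0315; 126 periods.
P = 1,150/(1 + 0.0315)^126 ≈ 1,150/49.78783837 ≈ 23.0980.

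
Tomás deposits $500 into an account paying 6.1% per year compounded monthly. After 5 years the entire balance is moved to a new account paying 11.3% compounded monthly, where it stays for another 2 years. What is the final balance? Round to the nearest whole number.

$849

After 5 years at 6.1%: 500 × 1.35557729 ≈ 677.7886.
Then 2 years at 11.3%: 677.7886 × 1.25225077 ≈ 848.7614.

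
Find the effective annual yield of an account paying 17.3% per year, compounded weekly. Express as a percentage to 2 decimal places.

EAR = (1 + 17.3%/52)^52 − 1 = (1 + 0.00332692)^52 − 1.
(1 + 0.00332692)^52 ≈ 1.188525, so EAR ≈ 18.85248%.

18.85%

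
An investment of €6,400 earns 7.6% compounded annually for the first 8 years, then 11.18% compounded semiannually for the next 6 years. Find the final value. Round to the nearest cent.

€22,087.76

After 8 years at 7.6%: 6,400 × 1.7967935116 ≈ 11,499.4785.
Then 6 years at 11.18%: 11,499.4785 × 1.9207616613 ≈ 22,087.7574.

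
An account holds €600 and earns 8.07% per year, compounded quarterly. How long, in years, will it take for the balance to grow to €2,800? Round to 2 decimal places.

19.28 years

(1 + 0.020175)^(4t) = 2,800/600 = 4.6667.
4t·ln(1 + 0.020175) = ln(4.6667); 4t = 1.5404/0.0199742 ≈ 77.1218.
t ≈ 19.2805 years.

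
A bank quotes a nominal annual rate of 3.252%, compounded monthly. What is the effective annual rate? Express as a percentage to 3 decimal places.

EAR = (1 + 3.252%/12)^12 − 1 = (1 + 0.00271)^12 − 1.
(1 + 0.00271)^12 ≈ 1.033009, so EAR ≈ 3.30091%.

3.301%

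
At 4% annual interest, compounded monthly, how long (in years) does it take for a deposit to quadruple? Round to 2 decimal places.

(1 + 0.00333333)^(12t) = 4.
12t = ln 4 / ln(1 + 0.00333333) ≈ 1.3863/0.00332779 ≈ 416.5811.
t ≈ 34.7151.

34.72 years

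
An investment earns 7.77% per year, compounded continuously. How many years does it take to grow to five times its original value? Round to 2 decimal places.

e^(0.0777t) = 5, so 0.0777t = ln 5 ≈ 1.6094.
t ≈ 1.6094/0.0777 ≈ 20.7135.

20.71 years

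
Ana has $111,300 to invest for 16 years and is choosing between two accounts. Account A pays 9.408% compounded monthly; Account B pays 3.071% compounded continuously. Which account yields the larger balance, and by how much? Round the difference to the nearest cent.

Account A growth factor: (1 + 0.00784)^192 ≈ 4.47904548868; balance ≈ 498,517.7629.
Account B growth factor: e^(0.03071·16) = e^0.49136 ≈ 1.63453768027; balance ≈ 181,924.0438.
Account A is larger by 316,593.7191.

Account A, by $316,593.72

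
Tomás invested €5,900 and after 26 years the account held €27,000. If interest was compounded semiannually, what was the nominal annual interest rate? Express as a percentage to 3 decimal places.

The 52-period growth factor is 27,000/5,900 = 4.57627.
r/2 = 4.57627^(1/52) − 1 ≈ 0.0296797, so r ≈ 2·0.0296797 = 5.93594%.

5.936%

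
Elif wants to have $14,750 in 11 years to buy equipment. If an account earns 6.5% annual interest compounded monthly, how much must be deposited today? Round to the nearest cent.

$7,229.52

Growth factor = (1 + 0.065/12)^132 ≈ 2.0402462394.
P = 14,750/2.0402462394 ≈ 7,229.5195.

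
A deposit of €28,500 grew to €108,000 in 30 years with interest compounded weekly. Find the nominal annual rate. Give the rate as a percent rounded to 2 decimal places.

4.44%

The 1560-period growth factor is 108,000/28,500 = 3.78947.
r/52 = 3.78947^(1/1560) − 1 ≈ 0.000854357, so r ≈ 52·0.000854357 = 4.44265%.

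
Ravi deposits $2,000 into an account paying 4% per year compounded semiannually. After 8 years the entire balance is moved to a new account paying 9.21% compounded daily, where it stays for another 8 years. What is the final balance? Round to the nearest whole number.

$5,736

Phase 1: 2,000·(1 + 0.02)^16 ≈ 2,745.5714.
Phase 2: 2,745.5714·(1 + 0.0921/365)^2920 ≈ 5,735.6224.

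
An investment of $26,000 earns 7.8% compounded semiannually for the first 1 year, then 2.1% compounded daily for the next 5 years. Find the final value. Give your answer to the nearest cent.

Phase 1: 26,000·(1 + 0.039)^2 ≈ 28,067.5460.
Phase 2: 28,067.5460·(1 + 0.021/365)^1825 ≈ 31,174.8270.

$31,174.83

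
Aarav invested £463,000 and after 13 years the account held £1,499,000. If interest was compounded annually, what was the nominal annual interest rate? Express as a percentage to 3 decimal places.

The 13-period growth factor is 1,499,000/463,000 = 3.23758.
r = 3.23758^(1/13) − 1 ≈ 0.0945806, i.e. 9.45806%.

9.458%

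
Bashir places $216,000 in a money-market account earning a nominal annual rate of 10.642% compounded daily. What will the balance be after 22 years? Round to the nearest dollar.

Periodic rate = 10.642%/365 = 0.000291562; periods = 365·22 = 8030.
A = 216,000·(1 + 0.10642/365)^8030 ≈ 216,000·10.39057098074 ≈ 2,244,363.3318.

$2,244,363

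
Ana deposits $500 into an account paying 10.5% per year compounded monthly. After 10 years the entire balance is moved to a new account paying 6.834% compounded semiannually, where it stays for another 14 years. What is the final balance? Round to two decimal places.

$3,643.93

Phase 1: 500·(1 + 0.00875)^120 ≈ 1,422.3148.
Phase 2: 1,422.3148·(1 + 0.03417)^28 ≈ 3,643.9291.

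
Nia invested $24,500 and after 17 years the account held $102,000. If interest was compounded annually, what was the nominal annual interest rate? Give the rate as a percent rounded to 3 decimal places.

8.752%

The 17-period growth factor is 102,000/24,500 = 4.16327.
r = 4.16327^(1/17) − 1 ≈ 0.0875201, i.e. 8.75201%.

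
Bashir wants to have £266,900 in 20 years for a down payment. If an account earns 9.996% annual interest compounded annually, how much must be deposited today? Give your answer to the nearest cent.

Growth factor = (1 + 0.09996)^20 ≈ 6.72260891194.
P = 266,900/6.72260891194 ≈ 39,701.8484.

£39,701.85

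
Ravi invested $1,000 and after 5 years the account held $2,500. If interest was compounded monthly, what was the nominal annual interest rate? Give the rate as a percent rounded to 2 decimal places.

The 60-period growth factor is 2,500/1,000 = 2.5.
r/12 = 2.5^(1/60) − 1 ≈ 0.0153887, so r ≈ 12·0.0153887 = 18.46646%.

18.47%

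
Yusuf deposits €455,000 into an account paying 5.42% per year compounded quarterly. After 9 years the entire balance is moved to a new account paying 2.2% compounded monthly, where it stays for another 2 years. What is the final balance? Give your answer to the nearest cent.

€771,843.53

After 9 years at 5.42%: 455,000 × 1.6234032359 ≈ 738,648.4723.
Then 2 years at 2.2%: 738,648.4723 × 1.04494025956 ≈ 771,843.5264.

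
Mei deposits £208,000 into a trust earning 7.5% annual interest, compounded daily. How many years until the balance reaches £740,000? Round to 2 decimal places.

(1 + 0.000205479)^(365t) = 740,000/208,000 = 3.5577.
365t·ln(1 + 0.000205479) = ln(3.5577); 365t = 1.2691/0.000205458 ≈ 6176.9801.
t ≈ 16.9232 years.

16.92 years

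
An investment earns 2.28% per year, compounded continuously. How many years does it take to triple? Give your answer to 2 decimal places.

48.18 years

e^(0.0228t) = 3, so 0.0228t = ln 3 ≈ 1.0986.
t ≈ 1.0986/0.0228 ≈ 48.1847.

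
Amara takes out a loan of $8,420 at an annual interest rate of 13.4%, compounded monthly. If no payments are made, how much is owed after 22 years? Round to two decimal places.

$157,948.92

Growth factor = (1 + 0.134/12)^264 ≈ 18.7587788706.
A ≈ 8,420 × 18.7587788706 ≈ 157,948.9181.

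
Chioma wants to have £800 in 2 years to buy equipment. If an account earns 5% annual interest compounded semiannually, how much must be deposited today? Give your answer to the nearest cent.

£724.76

Periodic rate = 5%/2 = 0.025; 4 periods.
P = 800/(1 + 0.025)^4 ≈ 800/1.10381289 ≈ 724.7605.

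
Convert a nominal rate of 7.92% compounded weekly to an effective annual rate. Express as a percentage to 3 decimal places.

8.236%

EAR = (1 + 7.92%/52)^52 − 1 = (1 + 0.00152308)^52 − 1.
(1 + 0.00152308)^52 ≈ 1.082356, so EAR ≈ 8.23556%.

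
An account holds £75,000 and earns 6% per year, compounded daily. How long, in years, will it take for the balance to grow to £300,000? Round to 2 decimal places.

23.11 years

We need (1 + 0.000164384)^(365t) = 4, so 365t = ln 4 / ln 1.000164 ≈ 8433.9838.
t ≈ 8433.9838/365 = 23.1068 years.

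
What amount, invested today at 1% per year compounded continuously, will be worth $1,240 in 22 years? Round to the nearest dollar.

$995

P = A·e^(−rt) = 1,240·e^(−0.22).
e^(−0.22) ≈ 0.802518798, so P ≈ 995.1233.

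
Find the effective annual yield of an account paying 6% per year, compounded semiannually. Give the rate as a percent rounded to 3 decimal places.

6.090%

One year is 2 periods at 0.03 each: (1 + 0.03)^2 ≈ 1.0609.
EAR = 1.0609 − 1 ≈ 6.09000%.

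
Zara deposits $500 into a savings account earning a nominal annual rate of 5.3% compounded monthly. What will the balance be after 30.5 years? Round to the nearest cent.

$2,508.77

Growth factor = (1 + 0.053/12)^366 ≈ 5.017544675.
A ≈ 500 × 5.017544675 ≈ 2,508.7723.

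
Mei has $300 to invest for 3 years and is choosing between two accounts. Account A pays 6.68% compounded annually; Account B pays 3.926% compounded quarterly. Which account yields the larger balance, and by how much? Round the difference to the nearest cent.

Account A, by $26.92

A: (1 + 0.0668)^3 ≈ 1.2140848, so 300 × 1.2140848 ≈ 364.2254.
B: (1 + 0.009815)^12 ≈ 1.12435074, so 300 × 1.12435074 ≈ 337.3052.
Difference ≈ 26.9202 in favor of A.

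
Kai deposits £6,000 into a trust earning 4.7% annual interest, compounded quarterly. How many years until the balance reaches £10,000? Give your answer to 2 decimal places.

(1 + 0.01175)^(4t) = 10,000/6,000 = 1.6667.
4t·ln(1 + 0.01175) = ln(1.6667); 4t = 0.51083/0.0116815 ≈ 43.7294.
t ≈ 10.9324 years.

10.93 years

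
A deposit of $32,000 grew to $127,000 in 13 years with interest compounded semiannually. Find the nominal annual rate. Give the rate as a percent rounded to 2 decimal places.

(1 + r/2)^26 = 127,000/32,000 = 3.96875.
1 + r/2 = 3.96875^(1/26) ≈ 1.054448, so r/2 ≈ 0.0544479.
r ≈ 2·0.0544479 = 10.88959%.

10.89%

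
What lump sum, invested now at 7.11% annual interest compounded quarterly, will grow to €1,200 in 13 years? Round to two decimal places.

Periodic rate = 7.11%/4 = 0.017775; 52 periods.
P = 1,200/(1 + 0.017775)^52 ≈ 1,200/2.499726557 ≈ 480.0525.

€480.05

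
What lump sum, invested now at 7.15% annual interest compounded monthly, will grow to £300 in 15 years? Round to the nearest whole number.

Growth factor = (1 + 0.0715/12)^180 ≈ 2.91339037.
P = 300/2.91339037 ≈ 102.9728.

£103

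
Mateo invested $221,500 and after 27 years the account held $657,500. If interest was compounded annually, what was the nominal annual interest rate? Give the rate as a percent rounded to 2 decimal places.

The 27-period growth factor is 657,500/221,500 = 2.9684.
r = 2.9684^(1/27) − 1 ≈ 0.0411201, i.e. 4.11201%.

4.11%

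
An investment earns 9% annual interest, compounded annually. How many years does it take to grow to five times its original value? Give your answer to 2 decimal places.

18.68 years

(1 + 0.09)^t = 5.
t = ln 5 / ln(1 + 0.09) ≈ 1.6094/0.0861777 ≈ 18.6758.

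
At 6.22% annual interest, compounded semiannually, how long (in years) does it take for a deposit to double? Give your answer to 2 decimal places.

(1 + 0.0311)^(2t) = 2.
2t = ln 2 / ln(1 + 0.0311) ≈ 0.69315/0.0306262 ≈ 22.6325.
t ≈ 11.3162.

11.32 years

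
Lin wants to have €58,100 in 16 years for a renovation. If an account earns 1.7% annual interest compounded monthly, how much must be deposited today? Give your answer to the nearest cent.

€44,272.25

Periodic rate = 1.7%/12 = 0.00141667; 192 periods.
P = 58,100/(1 + 0.017/12)^192 ≈ 58,100/1.3123343725 ≈ 44,272.2535.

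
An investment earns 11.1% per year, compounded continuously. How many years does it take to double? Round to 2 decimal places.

6.24 years

e^(0.111t) = 2, so 0.111t = ln 2 ≈ 0.69315.
t ≈ 0.69315/0.111 ≈ 6.2446.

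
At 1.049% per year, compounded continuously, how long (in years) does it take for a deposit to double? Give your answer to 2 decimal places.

e^(0.01049t) = 2, so 0.01049t = ln 2 ≈ 0.69315.
t ≈ 0.69315/0.01049 ≈ 66.0769.

66.08 years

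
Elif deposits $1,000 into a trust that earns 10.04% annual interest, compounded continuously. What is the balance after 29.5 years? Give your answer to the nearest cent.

A = P·e^(rt) = 1,000·e^(0.1004·29.5) = 1,000·e^2.9618.
e^2.9618 ≈ 19.332739386, so A ≈ 19,332.7394.

$19,332.74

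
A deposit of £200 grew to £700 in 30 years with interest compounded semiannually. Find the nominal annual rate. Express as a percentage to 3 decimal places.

The 60-period growth factor is 700/200 = 3.5.
r/2 = 3.5^(1/60) − 1 ≈ 0.0210989, so r ≈ 2·0.0210989 = 4.21978%.

4.220%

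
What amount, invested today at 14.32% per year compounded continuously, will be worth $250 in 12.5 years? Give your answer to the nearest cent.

$41.74

P = A·e^(−rt) = 250·e^(−1.79).
e^(−1.79) ≈ 0.16696017, so P ≈ 41.7400.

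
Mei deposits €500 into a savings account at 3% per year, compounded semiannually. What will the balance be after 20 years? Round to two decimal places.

€907.01

Growth factor = (1 + 0.015)^40 ≈ 1.81401841.
A ≈ 500 × 1.81401841 ≈ 907.0092.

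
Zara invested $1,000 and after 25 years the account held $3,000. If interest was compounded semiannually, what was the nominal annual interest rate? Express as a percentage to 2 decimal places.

4.44%

(1 + r/2)^50 = 3,000/1,000 = 3.
1 + r/2 = 3^(1/50) ≈ 1.022215, so r/2 ≈ 0.0222154.
r ≈ 2·0.0222154 = 4.44308%.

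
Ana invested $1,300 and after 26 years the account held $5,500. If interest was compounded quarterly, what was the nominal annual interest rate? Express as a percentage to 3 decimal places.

The 104-period growth factor is 5,500/1,300 = 4.23077.
r/4 = 4.23077^(1/104) − 1 ≈ 0.0139657, so r ≈ 4·0.0139657 = 5.58628%.

5.586%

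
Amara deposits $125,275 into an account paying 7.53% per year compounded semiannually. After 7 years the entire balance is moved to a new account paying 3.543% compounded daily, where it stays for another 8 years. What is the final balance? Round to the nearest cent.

Phase 1: 125,275·(1 + 0.03765)^14 ≈ 210,172.9776.
Phase 2: 210,172.9776·(1 + 0.03543/365)^2920 ≈ 279,040.5576.

$279,040.56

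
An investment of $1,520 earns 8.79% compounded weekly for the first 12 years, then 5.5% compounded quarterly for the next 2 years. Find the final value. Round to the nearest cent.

$4,864.05

Phase 1: 1,520·(1 + 0.0879/52)^624 ≈ 4,360.6443.
Phase 2: 4,360.6443·(1 + 0.01375)^8 ≈ 4,864.0452.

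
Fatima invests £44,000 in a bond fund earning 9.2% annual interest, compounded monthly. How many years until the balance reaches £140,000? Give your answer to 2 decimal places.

We need (1 + 0.00766667)^(12t) = 3.1818, so 12t = ln 3.1818 / ln 1.007667 ≈ 151.5501.
t ≈ 151.5501/12 = 12.6292 years.

12.63 years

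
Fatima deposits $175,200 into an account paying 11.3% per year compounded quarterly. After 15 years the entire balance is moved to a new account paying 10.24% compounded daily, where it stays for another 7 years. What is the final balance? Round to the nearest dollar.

$1,908,604

After 15 years at 11.3%: 175,200 × 5.320140366595 ≈ 932,088.5922.
Then 7 years at 10.24%: 932,088.5922 × 2.047663670737 ≈ 1,908,603.9482.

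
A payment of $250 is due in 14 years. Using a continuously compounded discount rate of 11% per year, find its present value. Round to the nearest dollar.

$54

P = A·e^(−rt) = 250·e^(−1.54).
e^(−1.54) ≈ 0.214381101, so P ≈ 53.5953.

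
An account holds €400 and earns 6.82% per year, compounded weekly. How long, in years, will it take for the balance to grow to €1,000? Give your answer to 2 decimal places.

13.44 years

We need (1 + 0.00131154)^(52t) = 2.5, so 52t = ln 2.5 / ln 1.001312 ≈ 699.0961.
t ≈ 699.0961/52 = 13.4442 years.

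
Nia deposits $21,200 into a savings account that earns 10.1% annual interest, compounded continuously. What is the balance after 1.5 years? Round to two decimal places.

A = P·e^(rt) = 21,200·e^(0.101·1.5) = 21,200·e^0.1515.
e^0.1515 ≈ 1.1635783018, so A ≈ 24,667.8600.

$24,667.86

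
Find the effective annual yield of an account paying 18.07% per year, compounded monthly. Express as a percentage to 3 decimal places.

19.644%

One year is 12 periods at 0.0150583 each: (1 + 0.0150583)^12 ≈ 1.196443.
EAR = 1.196443 − 1 ≈ 19.64430%.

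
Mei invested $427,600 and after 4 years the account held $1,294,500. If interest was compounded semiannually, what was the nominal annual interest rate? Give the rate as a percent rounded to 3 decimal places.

The 8-period growth factor is 1,294,500/427,600 = 3.02736.
r/2 = 3.02736^(1/8) − 1 ≈ 0.148505, so r ≈ 2·0.148505 = 29.70108%.

29.701%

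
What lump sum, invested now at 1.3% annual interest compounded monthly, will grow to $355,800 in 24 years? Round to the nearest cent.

Growth factor = (1 + 0.013/12)^288 ≈ 1.36592399898.
P = 355,800/1.36592399898 ≈ 260,483.0139.

$260,483.01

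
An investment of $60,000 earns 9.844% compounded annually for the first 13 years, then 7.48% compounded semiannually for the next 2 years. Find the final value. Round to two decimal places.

After 13 years at 9.844%: 60,000 × 3.38916266155 ≈ 203,349.7597.
Then 2 years at 7.48%: 203,349.7597 × 1.15820377103 ≈ 235,520.4585.

$235,520.46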